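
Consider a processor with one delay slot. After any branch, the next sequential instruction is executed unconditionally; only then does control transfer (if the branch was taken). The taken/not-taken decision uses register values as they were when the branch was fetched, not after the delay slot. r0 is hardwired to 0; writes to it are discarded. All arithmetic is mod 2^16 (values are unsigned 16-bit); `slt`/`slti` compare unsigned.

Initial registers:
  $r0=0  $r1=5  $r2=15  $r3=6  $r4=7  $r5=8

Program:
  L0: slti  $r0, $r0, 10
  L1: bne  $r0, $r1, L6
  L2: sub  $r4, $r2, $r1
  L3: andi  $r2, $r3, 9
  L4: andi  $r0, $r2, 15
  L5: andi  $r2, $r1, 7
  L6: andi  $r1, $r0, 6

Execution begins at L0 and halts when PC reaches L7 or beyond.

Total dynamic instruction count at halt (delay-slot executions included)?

4

PC=0  slti  $r0, $r0, 10     | $r0=0 $r1=5 $r2=15 $r3=6 $r4=7 $r5=8
PC=1  bne  $r0, $r1, L6      | $r0=0 $r1=5 $r2=15 $r3=6 $r4=7 $r5=8  [TAKEN]
PC=2  sub  $r4, $r2, $r1     | $r0=0 $r1=5 $r2=15 $r3=6 $r4=10 $r5=8
PC=6  andi  $r1, $r0, 6      | $r0=0 $r1=0 $r2=15 $r3=6 $r4=10 $r5=8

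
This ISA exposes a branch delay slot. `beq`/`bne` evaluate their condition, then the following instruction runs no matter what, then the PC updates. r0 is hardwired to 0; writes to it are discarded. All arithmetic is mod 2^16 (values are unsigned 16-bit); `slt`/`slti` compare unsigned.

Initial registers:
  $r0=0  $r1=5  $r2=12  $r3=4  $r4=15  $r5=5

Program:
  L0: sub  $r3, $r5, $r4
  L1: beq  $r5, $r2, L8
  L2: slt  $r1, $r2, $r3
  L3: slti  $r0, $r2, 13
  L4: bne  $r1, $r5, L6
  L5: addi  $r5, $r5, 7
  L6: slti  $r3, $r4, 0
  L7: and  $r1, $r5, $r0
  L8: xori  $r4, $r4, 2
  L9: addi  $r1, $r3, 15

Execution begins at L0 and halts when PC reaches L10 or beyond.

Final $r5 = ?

[0] sub  $r3, $r5, $r4  →  {$r0:0, $r1:5, $r2:12, $r3:65526, $r4:15, $r5:5}
[1] beq  $r5, $r2, L8  →  {$r0:0, $r1:5, $r2:12, $r3:65526, $r4:15, $r5:5}  ⟨branch fallthrough⟩
[2] slt  $r1, $r2, $r3  →  {$r0:0, $r1:1, $r2:12, $r3:65526, $r4:15, $r5:5}
[3] slti  $r0, $r2, 13  →  {$r0:0, $r1:1, $r2:12, $r3:65526, $r4:15, $r5:5}
[4] bne  $r1, $r5, L6  →  {$r0:0, $r1:1, $r2:12, $r3:65526, $r4:15, $r5:5}  ⟨branch taken⟩
[5] addi  $r5, $r5, 7  →  {$r0:0, $r1:1, $r2:12, $r3:65526, $r4:15, $r5:12}
[6] slti  $r3, $r4, 0  →  {$r0:0, $r1:1, $r2:12, $r3:0, $r4:15, $r5:12}
[7] and  $r1, $r5, $r0  →  {$r0:0, $r1:0, $r2:12, $r3:0, $r4:15, $r5:12}
[8] xori  $r4, $r4, 2  →  {$r0:0, $r1:0, $r2:12, $r3:0, $r4:13, $r5:12}
[9] addi  $r1, $r3, 15  →  {$r0:0, $r1:15, $r2:12, $r3:0, $r4:13, $r5:12}

12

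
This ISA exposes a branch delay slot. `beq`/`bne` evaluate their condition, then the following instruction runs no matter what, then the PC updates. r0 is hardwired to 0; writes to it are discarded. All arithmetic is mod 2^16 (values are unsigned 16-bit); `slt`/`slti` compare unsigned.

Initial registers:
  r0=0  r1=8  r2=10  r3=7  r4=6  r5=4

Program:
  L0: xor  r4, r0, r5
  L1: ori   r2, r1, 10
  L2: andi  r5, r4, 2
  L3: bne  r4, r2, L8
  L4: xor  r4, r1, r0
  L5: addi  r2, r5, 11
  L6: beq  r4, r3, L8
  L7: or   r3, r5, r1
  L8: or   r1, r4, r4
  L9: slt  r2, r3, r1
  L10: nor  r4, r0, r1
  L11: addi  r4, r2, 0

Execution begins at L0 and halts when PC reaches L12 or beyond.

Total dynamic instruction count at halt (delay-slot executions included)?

PC=0  xor  r4, r0, r5        | r0=0 r1=8 r2=10 r3=7 r4=4 r5=4
PC=1  ori   r2, r1, 10       | r0=0 r1=8 r2=10 r3=7 r4=4 r5=4
PC=2  andi  r5, r4, 2        | r0=0 r1=8 r2=10 r3=7 r4=4 r5=0
PC=3  bne  r4, r2, L8        | r0=0 r1=8 r2=10 r3=7 r4=4 r5=0  [TAKEN]
PC=4  xor  r4, r1, r0        | r0=0 r1=8 r2=10 r3=7 r4=8 r5=0
PC=8  or   r1, r4, r4        | r0=0 r1=8 r2=10 r3=7 r4=8 r5=0
PC=9  slt  r2, r3, r1        | r0=0 r1=8 r2=1 r3=7 r4=8 r5=0
PC=10 nor  r4, r0, r1        | r0=0 r1=8 r2=1 r3=7 r4=65527 r5=0
PC=11 addi  r4, r2, 0        | r0=0 r1=8 r2=1 r3=7 r4=1 r5=0

9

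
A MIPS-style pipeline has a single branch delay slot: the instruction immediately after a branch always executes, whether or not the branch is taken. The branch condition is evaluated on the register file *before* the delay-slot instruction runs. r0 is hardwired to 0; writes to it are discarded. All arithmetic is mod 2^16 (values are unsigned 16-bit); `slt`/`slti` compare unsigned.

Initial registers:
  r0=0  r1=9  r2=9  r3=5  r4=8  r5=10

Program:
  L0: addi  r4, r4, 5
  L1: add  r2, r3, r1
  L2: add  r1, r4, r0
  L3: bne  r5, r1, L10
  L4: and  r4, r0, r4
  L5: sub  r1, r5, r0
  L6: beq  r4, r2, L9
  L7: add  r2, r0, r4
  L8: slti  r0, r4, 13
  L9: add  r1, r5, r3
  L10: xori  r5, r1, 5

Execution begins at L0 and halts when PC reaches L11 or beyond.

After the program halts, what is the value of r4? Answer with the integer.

0

  step pc=0: addi  r4, r4, 5  regs=(0,9,9,5,13,10)
  step pc=1: add  r2, r3, r1  regs=(0,9,14,5,13,10)
  step pc=2: add  r1, r4, r0  regs=(0,13,14,5,13,10)
  step pc=3: bne  r5, r1, L10  cond=T  regs=(0,13,14,5,13,10)
  step pc=4: and  r4, r0, r4  regs=(0,13,14,5,0,10)
  step pc=10: xori  r5, r1, 5  regs=(0,13,14,5,0,8)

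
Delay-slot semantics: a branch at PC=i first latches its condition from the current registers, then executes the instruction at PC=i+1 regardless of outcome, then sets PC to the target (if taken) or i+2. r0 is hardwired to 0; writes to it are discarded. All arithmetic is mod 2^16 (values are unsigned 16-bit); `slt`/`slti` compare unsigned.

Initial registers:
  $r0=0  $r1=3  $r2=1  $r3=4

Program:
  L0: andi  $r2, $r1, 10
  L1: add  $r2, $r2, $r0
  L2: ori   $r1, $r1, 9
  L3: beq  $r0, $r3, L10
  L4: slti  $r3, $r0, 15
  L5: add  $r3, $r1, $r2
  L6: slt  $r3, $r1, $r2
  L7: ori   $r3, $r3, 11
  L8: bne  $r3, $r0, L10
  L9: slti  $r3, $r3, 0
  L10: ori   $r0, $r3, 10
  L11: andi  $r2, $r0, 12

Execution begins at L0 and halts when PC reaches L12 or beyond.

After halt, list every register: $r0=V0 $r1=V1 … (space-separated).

$r0=0 $r1=11 $r2=0 $r3=0

PC=0  andi  $r2, $r1, 10     | $r0=0 $r1=3 $r2=2 $r3=4
PC=1  add  $r2, $r2, $r0     | $r0=0 $r1=3 $r2=2 $r3=4
PC=2  ori   $r1, $r1, 9      | $r0=0 $r1=11 $r2=2 $r3=4
PC=3  beq  $r0, $r3, L10     | $r0=0 $r1=11 $r2=2 $r3=4  [not taken]
PC=4  slti  $r3, $r0, 15     | $r0=0 $r1=11 $r2=2 $r3=1
PC=5  add  $r3, $r1, $r2     | $r0=0 $r1=11 $r2=2 $r3=13
PC=6  slt  $r3, $r1, $r2     | $r0=0 $r1=11 $r2=2 $r3=0
PC=7  ori   $r3, $r3, 11     | $r0=0 $r1=11 $r2=2 $r3=11
PC=8  bne  $r3, $r0, L10     | $r0=0 $r1=11 $r2=2 $r3=11  [TAKEN]
PC=9  slti  $r3, $r3, 0      | $r0=0 $r1=11 $r2=2 $r3=0
PC=10 ori   $r0, $r3, 10     | $r0=0 $r1=11 $r2=2 $r3=0
PC=11 andi  $r2, $r0, 12     | $r0=0 $r1=11 $r2=0 $r3=0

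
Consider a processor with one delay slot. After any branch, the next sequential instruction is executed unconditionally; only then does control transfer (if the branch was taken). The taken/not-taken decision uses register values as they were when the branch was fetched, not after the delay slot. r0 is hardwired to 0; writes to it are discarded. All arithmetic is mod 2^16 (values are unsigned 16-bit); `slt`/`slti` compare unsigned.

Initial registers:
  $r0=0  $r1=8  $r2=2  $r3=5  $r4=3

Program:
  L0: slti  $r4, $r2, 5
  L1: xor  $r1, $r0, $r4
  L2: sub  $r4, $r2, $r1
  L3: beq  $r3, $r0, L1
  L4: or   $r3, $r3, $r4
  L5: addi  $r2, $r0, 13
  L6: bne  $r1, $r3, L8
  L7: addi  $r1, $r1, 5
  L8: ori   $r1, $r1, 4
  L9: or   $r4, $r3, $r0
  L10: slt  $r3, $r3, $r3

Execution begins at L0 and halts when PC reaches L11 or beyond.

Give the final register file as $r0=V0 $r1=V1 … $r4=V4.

[0] slti  $r4, $r2, 5  →  {$r0:0, $r1:8, $r2:2, $r3:5, $r4:1}
[1] xor  $r1, $r0, $r4  →  {$r0:0, $r1:1, $r2:2, $r3:5, $r4:1}
[2] sub  $r4, $r2, $r1  →  {$r0:0, $r1:1, $r2:2, $r3:5, $r4:1}
[3] beq  $r3, $r0, L1  →  {$r0:0, $r1:1, $r2:2, $r3:5, $r4:1}  ⟨branch fallthrough⟩
[4] or   $r3, $r3, $r4  →  {$r0:0, $r1:1, $r2:2, $r3:5, $r4:1}
[5] addi  $r2, $r0, 13  →  {$r0:0, $r1:1, $r2:13, $r3:5, $r4:1}
[6] bne  $r1, $r3, L8  →  {$r0:0, $r1:1, $r2:13, $r3:5, $r4:1}  ⟨branch taken⟩
[7] addi  $r1, $r1, 5  →  {$r0:0, $r1:6, $r2:13, $r3:5, $r4:1}
[8] ori   $r1, $r1, 4  →  {$r0:0, $r1:6, $r2:13, $r3:5, $r4:1}
[9] or   $r4, $r3, $r0  →  {$r0:0, $r1:6, $r2:13, $r3:5, $r4:5}
[10] slt  $r3, $r3, $r3  →  {$r0:0, $r1:6, $r2:13, $r3:0, $r4:5}

$r0=0 $r1=6 $r2=13 $r3=0 $r4=5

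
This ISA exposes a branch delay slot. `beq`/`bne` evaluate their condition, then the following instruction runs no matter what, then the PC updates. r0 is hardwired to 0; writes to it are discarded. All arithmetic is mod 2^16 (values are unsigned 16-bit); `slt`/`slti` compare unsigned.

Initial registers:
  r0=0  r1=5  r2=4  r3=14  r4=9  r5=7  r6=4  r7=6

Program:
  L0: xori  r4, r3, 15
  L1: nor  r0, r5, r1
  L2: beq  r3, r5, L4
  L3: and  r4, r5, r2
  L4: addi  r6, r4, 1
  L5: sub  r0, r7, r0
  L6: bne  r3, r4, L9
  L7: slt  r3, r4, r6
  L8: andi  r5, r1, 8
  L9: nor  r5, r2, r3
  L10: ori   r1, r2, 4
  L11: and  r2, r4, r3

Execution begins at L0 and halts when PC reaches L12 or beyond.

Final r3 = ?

#0 xori  r4, r3, 15 ; 0/5/4/14/1/7/4/6
#1 nor  r0, r5, r1 ; 0/5/4/14/1/7/4/6
#2 beq  r3, r5, L4 ; 0/5/4/14/1/7/4/6 ; →fallthru
#3 and  r4, r5, r2 ; 0/5/4/14/4/7/4/6
#4 addi  r6, r4, 1 ; 0/5/4/14/4/7/5/6
#5 sub  r0, r7, r0 ; 0/5/4/14/4/7/5/6
#6 bne  r3, r4, L9 ; 0/5/4/14/4/7/5/6 ; →target
#7 slt  r3, r4, r6 ; 0/5/4/1/4/7/5/6
#9 nor  r5, r2, r3 ; 0/5/4/1/4/65530/5/6
#10 ori   r1, r2, 4 ; 0/4/4/1/4/65530/5/6
#11 and  r2, r4, r3 ; 0/4/0/1/4/65530/5/6

1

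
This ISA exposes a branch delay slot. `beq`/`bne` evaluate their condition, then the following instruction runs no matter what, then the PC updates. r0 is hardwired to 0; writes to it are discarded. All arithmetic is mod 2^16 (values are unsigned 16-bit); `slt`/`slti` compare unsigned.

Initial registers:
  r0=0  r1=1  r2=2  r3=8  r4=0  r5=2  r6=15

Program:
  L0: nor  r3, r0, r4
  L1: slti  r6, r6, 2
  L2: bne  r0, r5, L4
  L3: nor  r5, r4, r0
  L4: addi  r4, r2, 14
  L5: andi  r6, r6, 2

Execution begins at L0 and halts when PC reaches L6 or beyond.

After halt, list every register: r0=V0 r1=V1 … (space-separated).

r0=0 r1=1 r2=2 r3=65535 r4=16 r5=65535 r6=0

#0 nor  r3, r0, r4 ; 0/1/2/65535/0/2/15
#1 slti  r6, r6, 2 ; 0/1/2/65535/0/2/0
#2 bne  r0, r5, L4 ; 0/1/2/65535/0/2/0 ; →target
#3 nor  r5, r4, r0 ; 0/1/2/65535/0/65535/0
#4 addi  r4, r2, 14 ; 0/1/2/65535/16/65535/0
#5 andi  r6, r6, 2 ; 0/1/2/65535/16/65535/0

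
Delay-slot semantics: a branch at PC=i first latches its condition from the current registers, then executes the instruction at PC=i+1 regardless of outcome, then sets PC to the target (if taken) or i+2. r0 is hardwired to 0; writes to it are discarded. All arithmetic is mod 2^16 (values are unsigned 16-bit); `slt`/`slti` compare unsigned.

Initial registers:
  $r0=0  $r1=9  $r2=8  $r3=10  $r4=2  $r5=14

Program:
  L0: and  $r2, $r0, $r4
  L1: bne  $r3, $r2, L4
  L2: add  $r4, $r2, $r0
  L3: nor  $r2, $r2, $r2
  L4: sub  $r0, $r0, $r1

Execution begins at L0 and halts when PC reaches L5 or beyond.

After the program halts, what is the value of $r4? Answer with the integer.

  step pc=0: and  $r2, $r0, $r4  regs=(0,9,0,10,2,14)
  step pc=1: bne  $r3, $r2, L4  cond=T  regs=(0,9,0,10,2,14)
  step pc=2: add  $r4, $r2, $r0  regs=(0,9,0,10,0,14)
  step pc=4: sub  $r0, $r0, $r1  regs=(0,9,0,10,0,14)

0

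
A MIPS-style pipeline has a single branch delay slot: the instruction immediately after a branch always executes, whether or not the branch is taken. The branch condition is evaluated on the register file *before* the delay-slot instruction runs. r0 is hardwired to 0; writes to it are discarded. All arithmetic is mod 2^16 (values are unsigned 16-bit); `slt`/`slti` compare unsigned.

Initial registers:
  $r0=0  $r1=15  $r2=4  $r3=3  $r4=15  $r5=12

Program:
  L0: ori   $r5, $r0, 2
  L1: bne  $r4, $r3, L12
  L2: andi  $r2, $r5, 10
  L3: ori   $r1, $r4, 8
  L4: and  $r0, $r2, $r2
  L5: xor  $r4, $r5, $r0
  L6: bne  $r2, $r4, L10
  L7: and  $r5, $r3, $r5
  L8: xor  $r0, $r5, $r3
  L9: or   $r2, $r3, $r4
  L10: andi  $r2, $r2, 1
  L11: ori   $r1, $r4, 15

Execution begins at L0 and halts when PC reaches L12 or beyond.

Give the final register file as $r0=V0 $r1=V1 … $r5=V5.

PC=0  ori   $r5, $r0, 2      | $r0=0 $r1=15 $r2=4 $r3=3 $r4=15 $r5=2
PC=1  bne  $r4, $r3, L12     | $r0=0 $r1=15 $r2=4 $r3=3 $r4=15 $r5=2  [TAKEN]
PC=2  andi  $r2, $r5, 10     | $r0=0 $r1=15 $r2=2 $r3=3 $r4=15 $r5=2

$r0=0 $r1=15 $r2=2 $r3=3 $r4=15 $r5=2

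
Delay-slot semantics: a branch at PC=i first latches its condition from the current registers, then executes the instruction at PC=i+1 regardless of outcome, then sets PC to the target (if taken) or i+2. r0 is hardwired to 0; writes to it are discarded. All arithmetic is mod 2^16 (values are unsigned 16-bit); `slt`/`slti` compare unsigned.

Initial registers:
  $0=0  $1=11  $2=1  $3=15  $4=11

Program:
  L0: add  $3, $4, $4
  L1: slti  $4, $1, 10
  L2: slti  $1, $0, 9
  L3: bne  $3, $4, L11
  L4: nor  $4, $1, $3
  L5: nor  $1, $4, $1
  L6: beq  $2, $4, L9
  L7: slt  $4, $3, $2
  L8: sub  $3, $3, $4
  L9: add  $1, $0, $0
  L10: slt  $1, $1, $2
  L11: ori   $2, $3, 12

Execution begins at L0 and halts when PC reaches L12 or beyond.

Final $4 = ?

65512

#0 add  $3, $4, $4 ; 0/11/1/22/11
#1 slti  $4, $1, 10 ; 0/11/1/22/0
#2 slti  $1, $0, 9 ; 0/1/1/22/0
#3 bne  $3, $4, L11 ; 0/1/1/22/0 ; →target
#4 nor  $4, $1, $3 ; 0/1/1/22/65512
#11 ori   $2, $3, 12 ; 0/1/30/22/65512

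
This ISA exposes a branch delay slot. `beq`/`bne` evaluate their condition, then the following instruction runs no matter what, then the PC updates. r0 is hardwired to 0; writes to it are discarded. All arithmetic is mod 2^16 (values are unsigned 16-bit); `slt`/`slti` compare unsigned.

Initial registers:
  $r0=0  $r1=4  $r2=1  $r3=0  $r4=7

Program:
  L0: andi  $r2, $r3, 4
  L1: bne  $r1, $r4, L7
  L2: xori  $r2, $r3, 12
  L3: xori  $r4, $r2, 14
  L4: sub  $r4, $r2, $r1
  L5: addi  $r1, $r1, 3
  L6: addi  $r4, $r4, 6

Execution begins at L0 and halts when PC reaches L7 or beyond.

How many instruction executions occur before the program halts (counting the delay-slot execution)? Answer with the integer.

3

  step pc=0: andi  $r2, $r3, 4  regs=(0,4,0,0,7)
  step pc=1: bne  $r1, $r4, L7  cond=T  regs=(0,4,0,0,7)
  step pc=2: xori  $r2, $r3, 12  regs=(0,4,12,0,7)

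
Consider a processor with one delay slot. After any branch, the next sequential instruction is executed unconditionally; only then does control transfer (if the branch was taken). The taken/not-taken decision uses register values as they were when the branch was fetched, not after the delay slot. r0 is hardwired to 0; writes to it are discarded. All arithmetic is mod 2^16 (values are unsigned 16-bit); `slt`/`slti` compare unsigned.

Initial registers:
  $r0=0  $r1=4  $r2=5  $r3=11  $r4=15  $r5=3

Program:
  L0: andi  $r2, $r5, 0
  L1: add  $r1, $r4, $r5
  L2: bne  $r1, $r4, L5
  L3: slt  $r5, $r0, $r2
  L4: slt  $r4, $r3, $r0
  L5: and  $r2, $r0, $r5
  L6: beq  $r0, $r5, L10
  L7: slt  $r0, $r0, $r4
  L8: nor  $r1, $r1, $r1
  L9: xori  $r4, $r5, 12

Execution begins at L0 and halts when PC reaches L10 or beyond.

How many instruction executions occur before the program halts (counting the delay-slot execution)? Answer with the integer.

7

PC=0  andi  $r2, $r5, 0      | $r0=0 $r1=4 $r2=0 $r3=11 $r4=15 $r5=3
PC=1  add  $r1, $r4, $r5     | $r0=0 $r1=18 $r2=0 $r3=11 $r4=15 $r5=3
PC=2  bne  $r1, $r4, L5      | $r0=0 $r1=18 $r2=0 $r3=11 $r4=15 $r5=3  [TAKEN]
PC=3  slt  $r5, $r0, $r2     | $r0=0 $r1=18 $r2=0 $r3=11 $r4=15 $r5=0
PC=5  and  $r2, $r0, $r5     | $r0=0 $r1=18 $r2=0 $r3=11 $r4=15 $r5=0
PC=6  beq  $r0, $r5, L10     | $r0=0 $r1=18 $r2=0 $r3=11 $r4=15 $r5=0  [TAKEN]
PC=7  slt  $r0, $r0, $r4     | $r0=0 $r1=18 $r2=0 $r3=11 $r4=15 $r5=0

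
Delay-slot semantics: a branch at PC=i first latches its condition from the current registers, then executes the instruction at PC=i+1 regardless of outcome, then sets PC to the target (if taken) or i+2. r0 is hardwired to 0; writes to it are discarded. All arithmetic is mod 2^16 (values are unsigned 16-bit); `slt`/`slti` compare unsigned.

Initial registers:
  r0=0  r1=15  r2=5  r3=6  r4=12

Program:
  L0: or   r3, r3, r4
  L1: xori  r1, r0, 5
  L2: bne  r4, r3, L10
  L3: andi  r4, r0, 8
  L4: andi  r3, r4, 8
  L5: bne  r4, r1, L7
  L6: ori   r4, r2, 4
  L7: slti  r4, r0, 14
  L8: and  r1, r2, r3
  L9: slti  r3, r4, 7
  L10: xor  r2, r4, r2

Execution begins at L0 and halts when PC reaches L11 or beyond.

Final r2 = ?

PC=0  or   r3, r3, r4        | r0=0 r1=15 r2=5 r3=14 r4=12
PC=1  xori  r1, r0, 5        | r0=0 r1=5 r2=5 r3=14 r4=12
PC=2  bne  r4, r3, L10       | r0=0 r1=5 r2=5 r3=14 r4=12  [TAKEN]
PC=3  andi  r4, r0, 8        | r0=0 r1=5 r2=5 r3=14 r4=0
PC=10 xor  r2, r4, r2        | r0=0 r1=5 r2=5 r3=14 r4=0

5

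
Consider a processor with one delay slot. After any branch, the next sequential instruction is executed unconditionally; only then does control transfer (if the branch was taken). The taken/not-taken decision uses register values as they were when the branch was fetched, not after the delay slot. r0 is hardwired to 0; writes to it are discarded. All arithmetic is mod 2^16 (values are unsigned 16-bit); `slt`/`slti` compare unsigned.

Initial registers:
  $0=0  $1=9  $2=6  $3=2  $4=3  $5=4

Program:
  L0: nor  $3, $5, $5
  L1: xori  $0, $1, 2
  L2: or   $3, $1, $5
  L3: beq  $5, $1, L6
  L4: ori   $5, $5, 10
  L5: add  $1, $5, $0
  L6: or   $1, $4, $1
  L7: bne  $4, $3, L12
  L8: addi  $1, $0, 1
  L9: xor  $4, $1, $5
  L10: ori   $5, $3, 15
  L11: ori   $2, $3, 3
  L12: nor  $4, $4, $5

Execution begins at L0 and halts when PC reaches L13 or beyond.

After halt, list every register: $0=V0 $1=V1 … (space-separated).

[0] nor  $3, $5, $5  →  {$0:0, $1:9, $2:6, $3:65531, $4:3, $5:4}
[1] xori  $0, $1, 2  →  {$0:0, $1:9, $2:6, $3:65531, $4:3, $5:4}
[2] or   $3, $1, $5  →  {$0:0, $1:9, $2:6, $3:13, $4:3, $5:4}
[3] beq  $5, $1, L6  →  {$0:0, $1:9, $2:6, $3:13, $4:3, $5:4}  ⟨branch fallthrough⟩
[4] ori   $5, $5, 10  →  {$0:0, $1:9, $2:6, $3:13, $4:3, $5:14}
[5] add  $1, $5, $0  →  {$0:0, $1:14, $2:6, $3:13, $4:3, $5:14}
[6] or   $1, $4, $1  →  {$0:0, $1:15, $2:6, $3:13, $4:3, $5:14}
[7] bne  $4, $3, L12  →  {$0:0, $1:15, $2:6, $3:13, $4:3, $5:14}  ⟨branch taken⟩
[8] addi  $1, $0, 1  →  {$0:0, $1:1, $2:6, $3:13, $4:3, $5:14}
[12] nor  $4, $4, $5  →  {$0:0, $1:1, $2:6, $3:13, $4:65520, $5:14}

$0=0 $1=1 $2=6 $3=13 $4=65520 $5=14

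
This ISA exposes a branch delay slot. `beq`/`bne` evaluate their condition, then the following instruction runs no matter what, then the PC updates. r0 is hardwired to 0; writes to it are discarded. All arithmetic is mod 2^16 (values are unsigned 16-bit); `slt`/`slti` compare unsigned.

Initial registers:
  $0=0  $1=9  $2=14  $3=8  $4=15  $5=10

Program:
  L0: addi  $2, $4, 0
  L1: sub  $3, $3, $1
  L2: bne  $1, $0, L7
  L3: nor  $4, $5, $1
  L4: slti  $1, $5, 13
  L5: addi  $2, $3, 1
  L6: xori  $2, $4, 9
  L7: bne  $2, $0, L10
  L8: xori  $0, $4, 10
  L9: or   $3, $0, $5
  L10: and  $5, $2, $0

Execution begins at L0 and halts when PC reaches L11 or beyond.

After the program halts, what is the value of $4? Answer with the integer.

65524

#0 addi  $2, $4, 0 ; 0/9/15/8/15/10
#1 sub  $3, $3, $1 ; 0/9/15/65535/15/10
#2 bne  $1, $0, L7 ; 0/9/15/65535/15/10 ; →target
#3 nor  $4, $5, $1 ; 0/9/15/65535/65524/10
#7 bne  $2, $0, L10 ; 0/9/15/65535/65524/10 ; →target
#8 xori  $0, $4, 10 ; 0/9/15/65535/65524/10
#10 and  $5, $2, $0 ; 0/9/15/65535/65524/0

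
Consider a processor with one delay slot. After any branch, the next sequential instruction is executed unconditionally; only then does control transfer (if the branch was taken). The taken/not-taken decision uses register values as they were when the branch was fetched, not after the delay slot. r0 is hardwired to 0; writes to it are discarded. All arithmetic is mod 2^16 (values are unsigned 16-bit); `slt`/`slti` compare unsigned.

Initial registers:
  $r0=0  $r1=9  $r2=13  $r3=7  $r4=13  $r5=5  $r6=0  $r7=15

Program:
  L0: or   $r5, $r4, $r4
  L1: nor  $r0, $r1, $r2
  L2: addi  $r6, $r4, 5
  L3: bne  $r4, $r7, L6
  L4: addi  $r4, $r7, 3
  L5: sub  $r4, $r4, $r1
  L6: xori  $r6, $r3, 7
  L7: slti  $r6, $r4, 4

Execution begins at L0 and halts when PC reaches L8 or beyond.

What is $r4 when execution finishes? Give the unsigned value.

18

PC=0  or   $r5, $r4, $r4     | $r0=0 $r1=9 $r2=13 $r3=7 $r4=13 $r5=13 $r6=0 $r7=15
PC=1  nor  $r0, $r1, $r2     | $r0=0 $r1=9 $r2=13 $r3=7 $r4=13 $r5=13 $r6=0 $r7=15
PC=2  addi  $r6, $r4, 5      | $r0=0 $r1=9 $r2=13 $r3=7 $r4=13 $r5=13 $r6=18 $r7=15
PC=3  bne  $r4, $r7, L6      | $r0=0 $r1=9 $r2=13 $r3=7 $r4=13 $r5=13 $r6=18 $r7=15  [TAKEN]
PC=4  addi  $r4, $r7, 3      | $r0=0 $r1=9 $r2=13 $r3=7 $r4=18 $r5=13 $r6=18 $r7=15
PC=6  xori  $r6, $r3, 7      | $r0=0 $r1=9 $r2=13 $r3=7 $r4=18 $r5=13 $r6=0 $r7=15
PC=7  slti  $r6, $r4, 4      | $r0=0 $r1=9 $r2=13 $r3=7 $r4=18 $r5=13 $r6=0 $r7=15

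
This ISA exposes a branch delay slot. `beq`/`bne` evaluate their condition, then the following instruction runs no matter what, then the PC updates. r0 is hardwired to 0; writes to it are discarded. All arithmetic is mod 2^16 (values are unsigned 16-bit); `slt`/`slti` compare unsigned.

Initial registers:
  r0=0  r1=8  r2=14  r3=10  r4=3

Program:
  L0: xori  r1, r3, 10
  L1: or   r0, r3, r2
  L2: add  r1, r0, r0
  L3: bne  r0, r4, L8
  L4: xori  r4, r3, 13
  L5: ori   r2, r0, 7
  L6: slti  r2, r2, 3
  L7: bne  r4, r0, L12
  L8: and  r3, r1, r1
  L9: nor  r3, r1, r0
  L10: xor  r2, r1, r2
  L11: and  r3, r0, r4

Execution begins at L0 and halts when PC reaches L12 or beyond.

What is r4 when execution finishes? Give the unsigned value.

PC=0  xori  r1, r3, 10       | r0=0 r1=0 r2=14 r3=10 r4=3
PC=1  or   r0, r3, r2        | r0=0 r1=0 r2=14 r3=10 r4=3
PC=2  add  r1, r0, r0        | r0=0 r1=0 r2=14 r3=10 r4=3
PC=3  bne  r0, r4, L8        | r0=0 r1=0 r2=14 r3=10 r4=3  [TAKEN]
PC=4  xori  r4, r3, 13       | r0=0 r1=0 r2=14 r3=10 r4=7
PC=8  and  r3, r1, r1        | r0=0 r1=0 r2=14 r3=0 r4=7
PC=9  nor  r3, r1, r0        | r0=0 r1=0 r2=14 r3=65535 r4=7
PC=10 xor  r2, r1, r2        | r0=0 r1=0 r2=14 r3=65535 r4=7
PC=11 and  r3, r0, r4        | r0=0 r1=0 r2=14 r3=0 r4=7

7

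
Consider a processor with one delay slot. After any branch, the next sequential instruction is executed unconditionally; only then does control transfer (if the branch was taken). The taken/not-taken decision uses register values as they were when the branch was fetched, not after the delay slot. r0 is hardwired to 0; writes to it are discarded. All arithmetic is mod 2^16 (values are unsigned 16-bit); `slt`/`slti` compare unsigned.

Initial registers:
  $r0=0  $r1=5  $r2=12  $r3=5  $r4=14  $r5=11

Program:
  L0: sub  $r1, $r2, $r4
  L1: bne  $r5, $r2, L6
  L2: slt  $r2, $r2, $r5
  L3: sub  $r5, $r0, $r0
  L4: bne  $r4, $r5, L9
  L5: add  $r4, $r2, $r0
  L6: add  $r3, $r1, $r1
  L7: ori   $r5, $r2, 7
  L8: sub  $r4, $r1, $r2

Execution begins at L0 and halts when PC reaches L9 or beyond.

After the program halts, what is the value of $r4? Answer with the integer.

#0 sub  $r1, $r2, $r4 ; 0/65534/12/5/14/11
#1 bne  $r5, $r2, L6 ; 0/65534/12/5/14/11 ; →target
#2 slt  $r2, $r2, $r5 ; 0/65534/0/5/14/11
#6 add  $r3, $r1, $r1 ; 0/65534/0/65532/14/11
#7 ori   $r5, $r2, 7 ; 0/65534/0/65532/14/7
#8 sub  $r4, $r1, $r2 ; 0/65534/0/65532/65534/7

65534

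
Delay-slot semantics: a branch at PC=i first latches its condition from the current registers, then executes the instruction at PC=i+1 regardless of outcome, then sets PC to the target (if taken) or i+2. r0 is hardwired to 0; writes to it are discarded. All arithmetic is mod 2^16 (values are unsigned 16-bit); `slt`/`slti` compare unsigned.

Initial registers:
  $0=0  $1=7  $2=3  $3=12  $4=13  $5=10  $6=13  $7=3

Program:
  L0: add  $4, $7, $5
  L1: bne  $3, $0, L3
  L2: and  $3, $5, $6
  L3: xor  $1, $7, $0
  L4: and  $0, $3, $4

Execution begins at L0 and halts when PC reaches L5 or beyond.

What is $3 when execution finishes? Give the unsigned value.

8

  step pc=0: add  $4, $7, $5  regs=(0,7,3,12,13,10,13,3)
  step pc=1: bne  $3, $0, L3  cond=T  regs=(0,7,3,12,13,10,13,3)
  step pc=2: and  $3, $5, $6  regs=(0,7,3,8,13,10,13,3)
  step pc=3: xor  $1, $7, $0  regs=(0,3,3,8,13,10,13,3)
  step pc=4: and  $0, $3, $4  regs=(0,3,3,8,13,10,13,3)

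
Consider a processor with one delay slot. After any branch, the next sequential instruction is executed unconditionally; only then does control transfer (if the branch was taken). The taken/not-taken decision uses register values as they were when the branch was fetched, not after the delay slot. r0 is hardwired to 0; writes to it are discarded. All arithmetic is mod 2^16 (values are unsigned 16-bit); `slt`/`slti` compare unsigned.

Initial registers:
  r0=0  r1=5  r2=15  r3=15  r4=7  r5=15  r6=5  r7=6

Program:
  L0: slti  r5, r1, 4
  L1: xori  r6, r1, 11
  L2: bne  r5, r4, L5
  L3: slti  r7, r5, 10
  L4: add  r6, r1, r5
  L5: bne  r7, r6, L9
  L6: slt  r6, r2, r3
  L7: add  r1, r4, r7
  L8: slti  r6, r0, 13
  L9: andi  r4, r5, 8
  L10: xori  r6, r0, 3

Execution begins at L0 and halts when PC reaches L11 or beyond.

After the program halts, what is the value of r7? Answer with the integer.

[0] slti  r5, r1, 4  →  {r0:0, r1:5, r2:15, r3:15, r4:7, r5:0, r6:5, r7:6}
[1] xori  r6, r1, 11  →  {r0:0, r1:5, r2:15, r3:15, r4:7, r5:0, r6:14, r7:6}
[2] bne  r5, r4, L5  →  {r0:0, r1:5, r2:15, r3:15, r4:7, r5:0, r6:14, r7:6}  ⟨branch taken⟩
[3] slti  r7, r5, 10  →  {r0:0, r1:5, r2:15, r3:15, r4:7, r5:0, r6:14, r7:1}
[5] bne  r7, r6, L9  →  {r0:0, r1:5, r2:15, r3:15, r4:7, r5:0, r6:14, r7:1}  ⟨branch taken⟩
[6] slt  r6, r2, r3  →  {r0:0, r1:5, r2:15, r3:15, r4:7, r5:0, r6:0, r7:1}
[9] andi  r4, r5, 8  →  {r0:0, r1:5, r2:15, r3:15, r4:0, r5:0, r6:0, r7:1}
[10] xori  r6, r0, 3  →  {r0:0, r1:5, r2:15, r3:15, r4:0, r5:0, r6:3, r7:1}

1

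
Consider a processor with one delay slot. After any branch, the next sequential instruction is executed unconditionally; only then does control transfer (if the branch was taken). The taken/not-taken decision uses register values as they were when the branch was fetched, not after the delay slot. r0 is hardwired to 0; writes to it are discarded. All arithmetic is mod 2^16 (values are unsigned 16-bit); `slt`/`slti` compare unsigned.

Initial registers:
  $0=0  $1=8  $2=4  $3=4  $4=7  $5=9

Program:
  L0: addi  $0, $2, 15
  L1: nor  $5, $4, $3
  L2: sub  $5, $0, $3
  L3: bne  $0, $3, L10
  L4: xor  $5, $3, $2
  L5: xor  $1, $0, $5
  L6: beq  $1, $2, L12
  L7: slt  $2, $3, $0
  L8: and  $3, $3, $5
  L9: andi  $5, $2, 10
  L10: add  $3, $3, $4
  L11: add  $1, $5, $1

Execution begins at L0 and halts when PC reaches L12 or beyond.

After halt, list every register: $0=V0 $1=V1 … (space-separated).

#0 addi  $0, $2, 15 ; 0/8/4/4/7/9
#1 nor  $5, $4, $3 ; 0/8/4/4/7/65528
#2 sub  $5, $0, $3 ; 0/8/4/4/7/65532
#3 bne  $0, $3, L10 ; 0/8/4/4/7/65532 ; →target
#4 xor  $5, $3, $2 ; 0/8/4/4/7/0
#10 add  $3, $3, $4 ; 0/8/4/11/7/0
#11 add  $1, $5, $1 ; 0/8/4/11/7/0

$0=0 $1=8 $2=4 $3=11 $4=7 $5=0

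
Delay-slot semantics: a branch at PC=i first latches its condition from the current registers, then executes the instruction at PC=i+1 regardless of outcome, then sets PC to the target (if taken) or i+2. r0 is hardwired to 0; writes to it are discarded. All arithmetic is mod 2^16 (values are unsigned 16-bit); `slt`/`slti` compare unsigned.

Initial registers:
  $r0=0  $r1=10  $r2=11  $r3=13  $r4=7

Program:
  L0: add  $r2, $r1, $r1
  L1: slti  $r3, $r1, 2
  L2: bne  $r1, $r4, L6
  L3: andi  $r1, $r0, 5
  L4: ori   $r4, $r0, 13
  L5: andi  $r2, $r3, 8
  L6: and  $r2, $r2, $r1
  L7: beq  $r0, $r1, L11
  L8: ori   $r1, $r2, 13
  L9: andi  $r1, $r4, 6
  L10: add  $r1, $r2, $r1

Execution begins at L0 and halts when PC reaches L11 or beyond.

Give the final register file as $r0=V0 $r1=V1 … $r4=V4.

$r0=0 $r1=13 $r2=0 $r3=0 $r4=7

[0] add  $r2, $r1, $r1  →  {$r0:0, $r1:10, $r2:20, $r3:13, $r4:7}
[1] slti  $r3, $r1, 2  →  {$r0:0, $r1:10, $r2:20, $r3:0, $r4:7}
[2] bne  $r1, $r4, L6  →  {$r0:0, $r1:10, $r2:20, $r3:0, $r4:7}  ⟨branch taken⟩
[3] andi  $r1, $r0, 5  →  {$r0:0, $r1:0, $r2:20, $r3:0, $r4:7}
[6] and  $r2, $r2, $r1  →  {$r0:0, $r1:0, $r2:0, $r3:0, $r4:7}
[7] beq  $r0, $r1, L11  →  {$r0:0, $r1:0, $r2:0, $r3:0, $r4:7}  ⟨branch taken⟩
[8] ori   $r1, $r2, 13  →  {$r0:0, $r1:13, $r2:0, $r3:0, $r4:7}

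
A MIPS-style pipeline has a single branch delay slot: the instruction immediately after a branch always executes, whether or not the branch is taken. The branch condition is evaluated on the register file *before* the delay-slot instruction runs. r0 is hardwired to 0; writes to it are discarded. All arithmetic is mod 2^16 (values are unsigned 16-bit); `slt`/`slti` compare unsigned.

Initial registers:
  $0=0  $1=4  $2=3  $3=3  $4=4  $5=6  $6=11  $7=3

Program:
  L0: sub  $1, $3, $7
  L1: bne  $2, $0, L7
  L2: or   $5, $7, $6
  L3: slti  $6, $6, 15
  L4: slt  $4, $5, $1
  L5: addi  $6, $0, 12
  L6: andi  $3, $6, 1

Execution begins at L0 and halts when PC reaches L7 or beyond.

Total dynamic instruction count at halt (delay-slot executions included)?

3

PC=0  sub  $1, $3, $7        | $0=0 $1=0 $2=3 $3=3 $4=4 $5=6 $6=11 $7=3
PC=1  bne  $2, $0, L7        | $0=0 $1=0 $2=3 $3=3 $4=4 $5=6 $6=11 $7=3  [TAKEN]
PC=2  or   $5, $7, $6        | $0=0 $1=0 $2=3 $3=3 $4=4 $5=11 $6=11 $7=3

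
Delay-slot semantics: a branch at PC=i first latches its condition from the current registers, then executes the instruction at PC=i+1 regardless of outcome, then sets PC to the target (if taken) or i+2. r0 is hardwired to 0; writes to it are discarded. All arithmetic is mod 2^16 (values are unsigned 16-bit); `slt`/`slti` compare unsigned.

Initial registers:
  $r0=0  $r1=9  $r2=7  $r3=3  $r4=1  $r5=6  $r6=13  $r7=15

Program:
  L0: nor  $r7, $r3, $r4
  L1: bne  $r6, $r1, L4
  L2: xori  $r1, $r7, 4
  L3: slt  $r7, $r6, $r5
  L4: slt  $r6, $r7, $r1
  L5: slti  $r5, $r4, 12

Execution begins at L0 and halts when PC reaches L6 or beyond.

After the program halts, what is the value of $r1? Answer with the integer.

65528

#0 nor  $r7, $r3, $r4 ; 0/9/7/3/1/6/13/65532
#1 bne  $r6, $r1, L4 ; 0/9/7/3/1/6/13/65532 ; →target
#2 xori  $r1, $r7, 4 ; 0/65528/7/3/1/6/13/65532
#4 slt  $r6, $r7, $r1 ; 0/65528/7/3/1/6/0/65532
#5 slti  $r5, $r4, 12 ; 0/65528/7/3/1/1/0/65532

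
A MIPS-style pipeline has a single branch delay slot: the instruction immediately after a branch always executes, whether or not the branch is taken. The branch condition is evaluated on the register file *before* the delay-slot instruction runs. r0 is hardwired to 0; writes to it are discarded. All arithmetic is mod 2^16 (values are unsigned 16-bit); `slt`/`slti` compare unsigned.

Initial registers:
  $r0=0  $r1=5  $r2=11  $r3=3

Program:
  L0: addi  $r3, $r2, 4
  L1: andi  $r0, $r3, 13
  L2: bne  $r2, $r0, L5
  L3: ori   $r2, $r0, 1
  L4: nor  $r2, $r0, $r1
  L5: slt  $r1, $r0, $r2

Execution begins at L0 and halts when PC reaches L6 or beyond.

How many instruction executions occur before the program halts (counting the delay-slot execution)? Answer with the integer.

  step pc=0: addi  $r3, $r2, 4  regs=(0,5,11,15)
  step pc=1: andi  $r0, $r3, 13  regs=(0,5,11,15)
  step pc=2: bne  $r2, $r0, L5  cond=T  regs=(0,5,11,15)
  step pc=3: ori   $r2, $r0, 1  regs=(0,5,1,15)
  step pc=5: slt  $r1, $r0, $r2  regs=(0,1,1,15)

5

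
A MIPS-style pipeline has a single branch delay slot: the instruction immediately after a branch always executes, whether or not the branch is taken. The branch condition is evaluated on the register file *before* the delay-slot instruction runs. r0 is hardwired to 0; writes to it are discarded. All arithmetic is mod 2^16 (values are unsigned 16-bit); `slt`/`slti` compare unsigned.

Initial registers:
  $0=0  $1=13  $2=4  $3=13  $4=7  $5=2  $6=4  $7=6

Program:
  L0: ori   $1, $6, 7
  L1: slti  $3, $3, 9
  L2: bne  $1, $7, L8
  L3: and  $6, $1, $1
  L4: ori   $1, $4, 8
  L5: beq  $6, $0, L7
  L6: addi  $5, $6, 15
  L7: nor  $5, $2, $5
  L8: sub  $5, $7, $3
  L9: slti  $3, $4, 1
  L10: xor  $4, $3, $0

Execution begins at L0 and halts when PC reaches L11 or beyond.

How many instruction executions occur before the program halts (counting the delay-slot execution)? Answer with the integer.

7

PC=0  ori   $1, $6, 7        | $0=0 $1=7 $2=4 $3=13 $4=7 $5=2 $6=4 $7=6
PC=1  slti  $3, $3, 9        | $0=0 $1=7 $2=4 $3=0 $4=7 $5=2 $6=4 $7=6
PC=2  bne  $1, $7, L8        | $0=0 $1=7 $2=4 $3=0 $4=7 $5=2 $6=4 $7=6  [TAKEN]
PC=3  and  $6, $1, $1        | $0=0 $1=7 $2=4 $3=0 $4=7 $5=2 $6=7 $7=6
PC=8  sub  $5, $7, $3        | $0=0 $1=7 $2=4 $3=0 $4=7 $5=6 $6=7 $7=6
PC=9  slti  $3, $4, 1        | $0=0 $1=7 $2=4 $3=0 $4=7 $5=6 $6=7 $7=6
PC=10 xor  $4, $3, $0        | $0=0 $1=7 $2=4 $3=0 $4=0 $5=6 $6=7 $7=6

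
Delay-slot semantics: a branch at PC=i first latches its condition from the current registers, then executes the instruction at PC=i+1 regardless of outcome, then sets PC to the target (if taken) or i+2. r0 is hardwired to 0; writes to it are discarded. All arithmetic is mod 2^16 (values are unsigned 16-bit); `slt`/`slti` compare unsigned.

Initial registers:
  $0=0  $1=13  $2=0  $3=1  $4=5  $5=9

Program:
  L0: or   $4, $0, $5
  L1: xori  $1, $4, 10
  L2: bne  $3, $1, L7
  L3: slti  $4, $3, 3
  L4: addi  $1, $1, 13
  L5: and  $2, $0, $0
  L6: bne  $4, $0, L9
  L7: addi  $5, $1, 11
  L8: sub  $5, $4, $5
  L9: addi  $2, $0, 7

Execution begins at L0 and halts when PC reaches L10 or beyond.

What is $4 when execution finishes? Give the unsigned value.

1

  step pc=0: or   $4, $0, $5  regs=(0,13,0,1,9,9)
  step pc=1: xori  $1, $4, 10  regs=(0,3,0,1,9,9)
  step pc=2: bne  $3, $1, L7  cond=T  regs=(0,3,0,1,9,9)
  step pc=3: slti  $4, $3, 3  regs=(0,3,0,1,1,9)
  step pc=7: addi  $5, $1, 11  regs=(0,3,0,1,1,14)
  step pc=8: sub  $5, $4, $5  regs=(0,3,0,1,1,65523)
  step pc=9: addi  $2, $0, 7  regs=(0,3,7,1,1,65523)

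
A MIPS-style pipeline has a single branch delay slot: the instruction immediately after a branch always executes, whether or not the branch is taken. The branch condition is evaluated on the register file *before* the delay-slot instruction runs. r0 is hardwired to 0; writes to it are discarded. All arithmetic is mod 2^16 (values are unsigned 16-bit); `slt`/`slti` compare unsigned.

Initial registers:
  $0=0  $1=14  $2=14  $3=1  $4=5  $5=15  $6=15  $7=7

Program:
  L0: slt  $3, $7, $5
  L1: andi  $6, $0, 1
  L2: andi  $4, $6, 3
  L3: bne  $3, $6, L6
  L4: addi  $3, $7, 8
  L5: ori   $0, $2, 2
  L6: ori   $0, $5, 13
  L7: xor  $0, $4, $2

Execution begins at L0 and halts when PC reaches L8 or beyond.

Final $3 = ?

  step pc=0: slt  $3, $7, $5  regs=(0,14,14,1,5,15,15,7)
  step pc=1: andi  $6, $0, 1  regs=(0,14,14,1,5,15,0,7)
  step pc=2: andi  $4, $6, 3  regs=(0,14,14,1,0,15,0,7)
  step pc=3: bne  $3, $6, L6  cond=T  regs=(0,14,14,1,0,15,0,7)
  step pc=4: addi  $3, $7, 8  regs=(0,14,14,15,0,15,0,7)
  step pc=6: ori   $0, $5, 13  regs=(0,14,14,15,0,15,0,7)
  step pc=7: xor  $0, $4, $2  regs=(0,14,14,15,0,15,0,7)

15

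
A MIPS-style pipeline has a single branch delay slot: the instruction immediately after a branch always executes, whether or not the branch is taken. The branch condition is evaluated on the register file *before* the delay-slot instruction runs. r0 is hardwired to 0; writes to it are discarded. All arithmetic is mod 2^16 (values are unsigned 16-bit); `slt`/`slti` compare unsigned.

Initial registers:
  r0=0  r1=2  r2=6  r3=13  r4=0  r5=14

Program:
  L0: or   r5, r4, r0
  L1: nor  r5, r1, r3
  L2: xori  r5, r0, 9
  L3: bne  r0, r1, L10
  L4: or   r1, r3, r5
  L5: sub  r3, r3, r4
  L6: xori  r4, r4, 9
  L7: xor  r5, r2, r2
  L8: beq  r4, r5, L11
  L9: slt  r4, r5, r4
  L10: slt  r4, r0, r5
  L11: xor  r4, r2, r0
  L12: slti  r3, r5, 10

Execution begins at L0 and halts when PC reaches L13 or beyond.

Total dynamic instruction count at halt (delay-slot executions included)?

[0] or   r5, r4, r0  →  {r0:0, r1:2, r2:6, r3:13, r4:0, r5:0}
[1] nor  r5, r1, r3  →  {r0:0, r1:2, r2:6, r3:13, r4:0, r5:65520}
[2] xori  r5, r0, 9  →  {r0:0, r1:2, r2:6, r3:13, r4:0, r5:9}
[3] bne  r0, r1, L10  →  {r0:0, r1:2, r2:6, r3:13, r4:0, r5:9}  ⟨branch taken⟩
[4] or   r1, r3, r5  →  {r0:0, r1:13, r2:6, r3:13, r4:0, r5:9}
[10] slt  r4, r0, r5  →  {r0:0, r1:13, r2:6, r3:13, r4:1, r5:9}
[11] xor  r4, r2, r0  →  {r0:0, r1:13, r2:6, r3:13, r4:6, r5:9}
[12] slti  r3, r5, 10  →  {r0:0, r1:13, r2:6, r3:1, r4:6, r5:9}

8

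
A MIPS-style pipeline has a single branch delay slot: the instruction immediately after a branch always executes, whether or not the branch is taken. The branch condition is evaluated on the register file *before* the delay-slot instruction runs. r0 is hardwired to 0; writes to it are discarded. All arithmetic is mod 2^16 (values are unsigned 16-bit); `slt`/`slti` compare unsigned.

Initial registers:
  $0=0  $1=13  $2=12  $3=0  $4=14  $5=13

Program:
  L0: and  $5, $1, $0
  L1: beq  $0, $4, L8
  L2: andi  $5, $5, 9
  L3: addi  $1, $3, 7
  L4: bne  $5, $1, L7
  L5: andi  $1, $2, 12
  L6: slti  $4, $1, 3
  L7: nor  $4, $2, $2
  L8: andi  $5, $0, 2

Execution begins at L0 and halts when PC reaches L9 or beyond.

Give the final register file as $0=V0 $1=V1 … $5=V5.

#0 and  $5, $1, $0 ; 0/13/12/0/14/0
#1 beq  $0, $4, L8 ; 0/13/12/0/14/0 ; →fallthru
#2 andi  $5, $5, 9 ; 0/13/12/0/14/0
#3 addi  $1, $3, 7 ; 0/7/12/0/14/0
#4 bne  $5, $1, L7 ; 0/7/12/0/14/0 ; →target
#5 andi  $1, $2, 12 ; 0/12/12/0/14/0
#7 nor  $4, $2, $2 ; 0/12/12/0/65523/0
#8 andi  $5, $0, 2 ; 0/12/12/0/65523/0

$0=0 $1=12 $2=12 $3=0 $4=65523 $5=0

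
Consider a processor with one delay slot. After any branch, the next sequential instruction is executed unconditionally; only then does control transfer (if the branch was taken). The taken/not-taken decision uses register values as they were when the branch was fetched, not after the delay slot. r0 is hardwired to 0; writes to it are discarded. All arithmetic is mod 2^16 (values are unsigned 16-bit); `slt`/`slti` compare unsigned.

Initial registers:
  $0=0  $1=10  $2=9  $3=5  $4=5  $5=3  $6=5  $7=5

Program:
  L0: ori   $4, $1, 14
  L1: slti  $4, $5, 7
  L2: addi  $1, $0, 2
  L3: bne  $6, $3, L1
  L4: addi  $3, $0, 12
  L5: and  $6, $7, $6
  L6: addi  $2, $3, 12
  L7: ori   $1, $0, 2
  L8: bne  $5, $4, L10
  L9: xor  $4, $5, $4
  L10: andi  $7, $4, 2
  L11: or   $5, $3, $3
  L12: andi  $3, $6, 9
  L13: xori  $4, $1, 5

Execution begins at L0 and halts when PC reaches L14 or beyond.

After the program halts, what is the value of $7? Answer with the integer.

2

#0 ori   $4, $1, 14 ; 0/10/9/5/14/3/5/5
#1 slti  $4, $5, 7 ; 0/10/9/5/1/3/5/5
#2 addi  $1, $0, 2 ; 0/2/9/5/1/3/5/5
#3 bne  $6, $3, L1 ; 0/2/9/5/1/3/5/5 ; →fallthru
#4 addi  $3, $0, 12 ; 0/2/9/12/1/3/5/5
#5 and  $6, $7, $6 ; 0/2/9/12/1/3/5/5
#6 addi  $2, $3, 12 ; 0/2/24/12/1/3/5/5
#7 ori   $1, $0, 2 ; 0/2/24/12/1/3/5/5
#8 bne  $5, $4, L10 ; 0/2/24/12/1/3/5/5 ; →target
#9 xor  $4, $5, $4 ; 0/2/24/12/2/3/5/5
#10 andi  $7, $4, 2 ; 0/2/24/12/2/3/5/2
#11 or   $5, $3, $3 ; 0/2/24/12/2/12/5/2
#12 andi  $3, $6, 9 ; 0/2/24/1/2/12/5/2
#13 xori  $4, $1, 5 ; 0/2/24/1/7/12/5/2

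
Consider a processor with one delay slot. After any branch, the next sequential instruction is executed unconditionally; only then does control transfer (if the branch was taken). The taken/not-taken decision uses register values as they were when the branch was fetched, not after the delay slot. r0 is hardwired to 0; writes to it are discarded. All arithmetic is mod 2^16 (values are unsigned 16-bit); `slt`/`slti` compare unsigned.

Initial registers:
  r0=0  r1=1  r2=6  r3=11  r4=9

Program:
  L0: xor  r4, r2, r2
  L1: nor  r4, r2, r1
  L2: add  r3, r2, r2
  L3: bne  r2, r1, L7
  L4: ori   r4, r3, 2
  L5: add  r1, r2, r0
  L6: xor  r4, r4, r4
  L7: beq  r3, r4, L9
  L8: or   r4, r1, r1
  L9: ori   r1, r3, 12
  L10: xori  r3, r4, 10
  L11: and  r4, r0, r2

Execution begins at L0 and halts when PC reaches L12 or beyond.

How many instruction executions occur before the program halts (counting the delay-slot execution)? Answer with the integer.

10

  step pc=0: xor  r4, r2, r2  regs=(0,1,6,11,0)
  step pc=1: nor  r4, r2, r1  regs=(0,1,6,11,65528)
  step pc=2: add  r3, r2, r2  regs=(0,1,6,12,65528)
  step pc=3: bne  r2, r1, L7  cond=T  regs=(0,1,6,12,65528)
  step pc=4: ori   r4, r3, 2  regs=(0,1,6,12,14)
  step pc=7: beq  r3, r4, L9  cond=F  regs=(0,1,6,12,14)
  step pc=8: or   r4, r1, r1  regs=(0,1,6,12,1)
  step pc=9: ori   r1, r3, 12  regs=(0,12,6,12,1)
  step pc=10: xori  r3, r4, 10  regs=(0,12,6,11,1)
  step pc=11: and  r4, r0, r2  regs=(0,12,6,11,0)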